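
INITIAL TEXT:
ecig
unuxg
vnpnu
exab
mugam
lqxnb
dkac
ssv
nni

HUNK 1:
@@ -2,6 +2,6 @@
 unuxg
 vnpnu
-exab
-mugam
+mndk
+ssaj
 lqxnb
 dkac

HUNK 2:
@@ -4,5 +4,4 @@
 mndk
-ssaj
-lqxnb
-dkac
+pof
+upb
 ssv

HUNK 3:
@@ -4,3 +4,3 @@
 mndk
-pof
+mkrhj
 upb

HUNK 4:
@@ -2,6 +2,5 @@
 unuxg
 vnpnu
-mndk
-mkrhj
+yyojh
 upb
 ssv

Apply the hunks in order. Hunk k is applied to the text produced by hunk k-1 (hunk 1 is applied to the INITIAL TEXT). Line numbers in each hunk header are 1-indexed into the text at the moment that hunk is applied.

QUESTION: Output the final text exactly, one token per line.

Hunk 1: at line 2 remove [exab,mugam] add [mndk,ssaj] -> 9 lines: ecig unuxg vnpnu mndk ssaj lqxnb dkac ssv nni
Hunk 2: at line 4 remove [ssaj,lqxnb,dkac] add [pof,upb] -> 8 lines: ecig unuxg vnpnu mndk pof upb ssv nni
Hunk 3: at line 4 remove [pof] add [mkrhj] -> 8 lines: ecig unuxg vnpnu mndk mkrhj upb ssv nni
Hunk 4: at line 2 remove [mndk,mkrhj] add [yyojh] -> 7 lines: ecig unuxg vnpnu yyojh upb ssv nni

Answer: ecig
unuxg
vnpnu
yyojh
upb
ssv
nni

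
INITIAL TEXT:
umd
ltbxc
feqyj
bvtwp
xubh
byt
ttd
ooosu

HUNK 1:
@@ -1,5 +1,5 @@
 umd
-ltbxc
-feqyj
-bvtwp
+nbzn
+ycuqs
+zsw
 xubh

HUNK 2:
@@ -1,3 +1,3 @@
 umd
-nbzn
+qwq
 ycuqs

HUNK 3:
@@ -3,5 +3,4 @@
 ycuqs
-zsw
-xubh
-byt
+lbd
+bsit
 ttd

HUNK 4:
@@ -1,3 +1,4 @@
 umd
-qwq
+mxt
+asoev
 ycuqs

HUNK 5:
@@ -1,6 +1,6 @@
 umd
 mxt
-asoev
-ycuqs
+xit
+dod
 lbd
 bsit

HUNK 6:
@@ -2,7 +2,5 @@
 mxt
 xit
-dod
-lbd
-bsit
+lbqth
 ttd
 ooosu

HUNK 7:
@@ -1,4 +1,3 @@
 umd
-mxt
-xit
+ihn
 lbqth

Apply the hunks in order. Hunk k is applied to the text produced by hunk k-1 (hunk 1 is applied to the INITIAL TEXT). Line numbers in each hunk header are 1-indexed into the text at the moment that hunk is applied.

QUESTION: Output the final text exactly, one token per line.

Answer: umd
ihn
lbqth
ttd
ooosu

Derivation:
Hunk 1: at line 1 remove [ltbxc,feqyj,bvtwp] add [nbzn,ycuqs,zsw] -> 8 lines: umd nbzn ycuqs zsw xubh byt ttd ooosu
Hunk 2: at line 1 remove [nbzn] add [qwq] -> 8 lines: umd qwq ycuqs zsw xubh byt ttd ooosu
Hunk 3: at line 3 remove [zsw,xubh,byt] add [lbd,bsit] -> 7 lines: umd qwq ycuqs lbd bsit ttd ooosu
Hunk 4: at line 1 remove [qwq] add [mxt,asoev] -> 8 lines: umd mxt asoev ycuqs lbd bsit ttd ooosu
Hunk 5: at line 1 remove [asoev,ycuqs] add [xit,dod] -> 8 lines: umd mxt xit dod lbd bsit ttd ooosu
Hunk 6: at line 2 remove [dod,lbd,bsit] add [lbqth] -> 6 lines: umd mxt xit lbqth ttd ooosu
Hunk 7: at line 1 remove [mxt,xit] add [ihn] -> 5 lines: umd ihn lbqth ttd ooosu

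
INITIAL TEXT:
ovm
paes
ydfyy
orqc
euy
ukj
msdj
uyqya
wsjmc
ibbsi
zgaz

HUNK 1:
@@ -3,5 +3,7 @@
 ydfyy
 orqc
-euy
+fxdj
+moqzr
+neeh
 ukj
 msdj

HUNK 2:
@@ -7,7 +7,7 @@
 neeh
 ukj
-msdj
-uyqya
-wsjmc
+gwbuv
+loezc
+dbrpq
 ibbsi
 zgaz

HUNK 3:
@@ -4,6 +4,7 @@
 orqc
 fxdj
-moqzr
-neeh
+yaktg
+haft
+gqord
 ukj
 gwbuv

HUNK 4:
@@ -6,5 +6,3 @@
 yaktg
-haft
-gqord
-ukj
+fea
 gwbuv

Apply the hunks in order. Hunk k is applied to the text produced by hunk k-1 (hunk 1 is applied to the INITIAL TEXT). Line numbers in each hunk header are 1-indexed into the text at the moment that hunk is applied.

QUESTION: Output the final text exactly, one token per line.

Answer: ovm
paes
ydfyy
orqc
fxdj
yaktg
fea
gwbuv
loezc
dbrpq
ibbsi
zgaz

Derivation:
Hunk 1: at line 3 remove [euy] add [fxdj,moqzr,neeh] -> 13 lines: ovm paes ydfyy orqc fxdj moqzr neeh ukj msdj uyqya wsjmc ibbsi zgaz
Hunk 2: at line 7 remove [msdj,uyqya,wsjmc] add [gwbuv,loezc,dbrpq] -> 13 lines: ovm paes ydfyy orqc fxdj moqzr neeh ukj gwbuv loezc dbrpq ibbsi zgaz
Hunk 3: at line 4 remove [moqzr,neeh] add [yaktg,haft,gqord] -> 14 lines: ovm paes ydfyy orqc fxdj yaktg haft gqord ukj gwbuv loezc dbrpq ibbsi zgaz
Hunk 4: at line 6 remove [haft,gqord,ukj] add [fea] -> 12 lines: ovm paes ydfyy orqc fxdj yaktg fea gwbuv loezc dbrpq ibbsi zgaz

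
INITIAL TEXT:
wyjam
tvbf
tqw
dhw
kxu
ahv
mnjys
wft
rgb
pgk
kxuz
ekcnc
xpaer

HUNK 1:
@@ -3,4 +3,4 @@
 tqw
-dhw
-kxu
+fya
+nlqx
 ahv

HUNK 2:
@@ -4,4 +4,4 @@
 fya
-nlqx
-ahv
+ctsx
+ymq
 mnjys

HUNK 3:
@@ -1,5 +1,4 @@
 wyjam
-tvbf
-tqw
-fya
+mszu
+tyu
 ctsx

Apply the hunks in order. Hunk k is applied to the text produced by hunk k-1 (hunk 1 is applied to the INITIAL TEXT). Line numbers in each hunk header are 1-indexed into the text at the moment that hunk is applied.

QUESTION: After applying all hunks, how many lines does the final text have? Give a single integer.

Hunk 1: at line 3 remove [dhw,kxu] add [fya,nlqx] -> 13 lines: wyjam tvbf tqw fya nlqx ahv mnjys wft rgb pgk kxuz ekcnc xpaer
Hunk 2: at line 4 remove [nlqx,ahv] add [ctsx,ymq] -> 13 lines: wyjam tvbf tqw fya ctsx ymq mnjys wft rgb pgk kxuz ekcnc xpaer
Hunk 3: at line 1 remove [tvbf,tqw,fya] add [mszu,tyu] -> 12 lines: wyjam mszu tyu ctsx ymq mnjys wft rgb pgk kxuz ekcnc xpaer
Final line count: 12

Answer: 12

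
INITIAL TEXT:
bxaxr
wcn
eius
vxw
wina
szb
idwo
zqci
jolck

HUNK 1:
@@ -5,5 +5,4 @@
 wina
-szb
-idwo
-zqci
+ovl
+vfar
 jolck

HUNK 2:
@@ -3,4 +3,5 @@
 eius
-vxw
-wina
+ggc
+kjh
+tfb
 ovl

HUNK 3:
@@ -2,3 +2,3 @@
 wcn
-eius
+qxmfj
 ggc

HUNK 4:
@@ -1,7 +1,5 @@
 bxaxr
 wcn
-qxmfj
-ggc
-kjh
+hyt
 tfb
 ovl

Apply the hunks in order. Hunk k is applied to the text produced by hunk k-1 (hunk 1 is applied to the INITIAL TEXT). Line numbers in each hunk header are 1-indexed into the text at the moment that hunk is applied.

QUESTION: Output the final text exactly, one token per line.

Answer: bxaxr
wcn
hyt
tfb
ovl
vfar
jolck

Derivation:
Hunk 1: at line 5 remove [szb,idwo,zqci] add [ovl,vfar] -> 8 lines: bxaxr wcn eius vxw wina ovl vfar jolck
Hunk 2: at line 3 remove [vxw,wina] add [ggc,kjh,tfb] -> 9 lines: bxaxr wcn eius ggc kjh tfb ovl vfar jolck
Hunk 3: at line 2 remove [eius] add [qxmfj] -> 9 lines: bxaxr wcn qxmfj ggc kjh tfb ovl vfar jolck
Hunk 4: at line 1 remove [qxmfj,ggc,kjh] add [hyt] -> 7 lines: bxaxr wcn hyt tfb ovl vfar jolck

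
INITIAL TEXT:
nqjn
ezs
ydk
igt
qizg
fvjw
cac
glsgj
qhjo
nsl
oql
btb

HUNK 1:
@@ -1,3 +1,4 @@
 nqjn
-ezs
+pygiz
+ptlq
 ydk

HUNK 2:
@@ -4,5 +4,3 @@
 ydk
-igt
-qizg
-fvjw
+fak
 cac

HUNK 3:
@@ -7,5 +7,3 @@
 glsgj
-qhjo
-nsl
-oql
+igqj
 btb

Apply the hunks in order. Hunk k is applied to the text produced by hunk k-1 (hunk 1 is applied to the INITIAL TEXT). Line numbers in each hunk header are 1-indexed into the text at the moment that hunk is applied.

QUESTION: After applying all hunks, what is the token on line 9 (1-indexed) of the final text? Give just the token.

Answer: btb

Derivation:
Hunk 1: at line 1 remove [ezs] add [pygiz,ptlq] -> 13 lines: nqjn pygiz ptlq ydk igt qizg fvjw cac glsgj qhjo nsl oql btb
Hunk 2: at line 4 remove [igt,qizg,fvjw] add [fak] -> 11 lines: nqjn pygiz ptlq ydk fak cac glsgj qhjo nsl oql btb
Hunk 3: at line 7 remove [qhjo,nsl,oql] add [igqj] -> 9 lines: nqjn pygiz ptlq ydk fak cac glsgj igqj btb
Final line 9: btb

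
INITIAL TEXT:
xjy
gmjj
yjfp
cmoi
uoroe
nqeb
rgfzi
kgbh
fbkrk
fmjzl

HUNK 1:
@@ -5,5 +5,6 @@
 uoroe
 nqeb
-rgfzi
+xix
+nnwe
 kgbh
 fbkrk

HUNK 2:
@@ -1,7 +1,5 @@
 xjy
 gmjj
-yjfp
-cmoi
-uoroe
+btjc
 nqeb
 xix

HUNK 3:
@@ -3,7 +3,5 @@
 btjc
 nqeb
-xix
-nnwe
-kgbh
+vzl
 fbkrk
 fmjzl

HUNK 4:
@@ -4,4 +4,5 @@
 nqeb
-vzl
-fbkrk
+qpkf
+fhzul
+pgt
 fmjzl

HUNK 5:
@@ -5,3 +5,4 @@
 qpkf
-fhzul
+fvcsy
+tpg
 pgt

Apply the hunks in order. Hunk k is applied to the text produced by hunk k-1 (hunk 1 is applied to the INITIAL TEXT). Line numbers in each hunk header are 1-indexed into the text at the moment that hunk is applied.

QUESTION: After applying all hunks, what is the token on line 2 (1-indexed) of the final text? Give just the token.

Answer: gmjj

Derivation:
Hunk 1: at line 5 remove [rgfzi] add [xix,nnwe] -> 11 lines: xjy gmjj yjfp cmoi uoroe nqeb xix nnwe kgbh fbkrk fmjzl
Hunk 2: at line 1 remove [yjfp,cmoi,uoroe] add [btjc] -> 9 lines: xjy gmjj btjc nqeb xix nnwe kgbh fbkrk fmjzl
Hunk 3: at line 3 remove [xix,nnwe,kgbh] add [vzl] -> 7 lines: xjy gmjj btjc nqeb vzl fbkrk fmjzl
Hunk 4: at line 4 remove [vzl,fbkrk] add [qpkf,fhzul,pgt] -> 8 lines: xjy gmjj btjc nqeb qpkf fhzul pgt fmjzl
Hunk 5: at line 5 remove [fhzul] add [fvcsy,tpg] -> 9 lines: xjy gmjj btjc nqeb qpkf fvcsy tpg pgt fmjzl
Final line 2: gmjj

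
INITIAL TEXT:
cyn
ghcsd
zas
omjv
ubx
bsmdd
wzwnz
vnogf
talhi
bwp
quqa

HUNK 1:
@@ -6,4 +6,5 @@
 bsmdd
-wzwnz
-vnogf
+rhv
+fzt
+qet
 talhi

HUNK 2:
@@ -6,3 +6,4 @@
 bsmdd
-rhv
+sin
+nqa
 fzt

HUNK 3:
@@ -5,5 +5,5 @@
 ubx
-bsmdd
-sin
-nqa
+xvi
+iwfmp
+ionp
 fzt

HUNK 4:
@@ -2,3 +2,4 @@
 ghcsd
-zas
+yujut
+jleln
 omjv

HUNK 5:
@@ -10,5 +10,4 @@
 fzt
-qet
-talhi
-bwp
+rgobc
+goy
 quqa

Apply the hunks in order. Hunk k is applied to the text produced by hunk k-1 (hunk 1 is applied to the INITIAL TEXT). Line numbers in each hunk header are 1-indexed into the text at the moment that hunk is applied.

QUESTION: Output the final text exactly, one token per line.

Answer: cyn
ghcsd
yujut
jleln
omjv
ubx
xvi
iwfmp
ionp
fzt
rgobc
goy
quqa

Derivation:
Hunk 1: at line 6 remove [wzwnz,vnogf] add [rhv,fzt,qet] -> 12 lines: cyn ghcsd zas omjv ubx bsmdd rhv fzt qet talhi bwp quqa
Hunk 2: at line 6 remove [rhv] add [sin,nqa] -> 13 lines: cyn ghcsd zas omjv ubx bsmdd sin nqa fzt qet talhi bwp quqa
Hunk 3: at line 5 remove [bsmdd,sin,nqa] add [xvi,iwfmp,ionp] -> 13 lines: cyn ghcsd zas omjv ubx xvi iwfmp ionp fzt qet talhi bwp quqa
Hunk 4: at line 2 remove [zas] add [yujut,jleln] -> 14 lines: cyn ghcsd yujut jleln omjv ubx xvi iwfmp ionp fzt qet talhi bwp quqa
Hunk 5: at line 10 remove [qet,talhi,bwp] add [rgobc,goy] -> 13 lines: cyn ghcsd yujut jleln omjv ubx xvi iwfmp ionp fzt rgobc goy quqa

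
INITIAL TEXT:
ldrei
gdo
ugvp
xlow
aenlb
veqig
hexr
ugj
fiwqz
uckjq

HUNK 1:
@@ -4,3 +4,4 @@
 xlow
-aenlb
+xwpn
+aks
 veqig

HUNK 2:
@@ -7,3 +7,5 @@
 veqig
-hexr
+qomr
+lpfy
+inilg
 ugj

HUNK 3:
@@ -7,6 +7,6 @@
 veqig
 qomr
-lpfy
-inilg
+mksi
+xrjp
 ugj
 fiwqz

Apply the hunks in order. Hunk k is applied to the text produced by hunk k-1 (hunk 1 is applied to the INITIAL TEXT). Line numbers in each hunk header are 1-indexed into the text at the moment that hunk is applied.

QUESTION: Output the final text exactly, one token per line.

Hunk 1: at line 4 remove [aenlb] add [xwpn,aks] -> 11 lines: ldrei gdo ugvp xlow xwpn aks veqig hexr ugj fiwqz uckjq
Hunk 2: at line 7 remove [hexr] add [qomr,lpfy,inilg] -> 13 lines: ldrei gdo ugvp xlow xwpn aks veqig qomr lpfy inilg ugj fiwqz uckjq
Hunk 3: at line 7 remove [lpfy,inilg] add [mksi,xrjp] -> 13 lines: ldrei gdo ugvp xlow xwpn aks veqig qomr mksi xrjp ugj fiwqz uckjq

Answer: ldrei
gdo
ugvp
xlow
xwpn
aks
veqig
qomr
mksi
xrjp
ugj
fiwqz
uckjq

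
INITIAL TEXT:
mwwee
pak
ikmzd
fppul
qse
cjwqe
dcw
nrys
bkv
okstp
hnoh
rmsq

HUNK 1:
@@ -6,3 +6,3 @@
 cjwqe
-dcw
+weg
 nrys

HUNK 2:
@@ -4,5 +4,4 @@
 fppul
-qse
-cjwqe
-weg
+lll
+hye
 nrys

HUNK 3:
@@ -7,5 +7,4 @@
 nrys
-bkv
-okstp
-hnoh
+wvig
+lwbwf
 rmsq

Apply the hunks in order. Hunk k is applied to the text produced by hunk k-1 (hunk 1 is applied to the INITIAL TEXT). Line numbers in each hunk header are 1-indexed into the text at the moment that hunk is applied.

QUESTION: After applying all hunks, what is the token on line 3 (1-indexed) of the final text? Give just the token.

Hunk 1: at line 6 remove [dcw] add [weg] -> 12 lines: mwwee pak ikmzd fppul qse cjwqe weg nrys bkv okstp hnoh rmsq
Hunk 2: at line 4 remove [qse,cjwqe,weg] add [lll,hye] -> 11 lines: mwwee pak ikmzd fppul lll hye nrys bkv okstp hnoh rmsq
Hunk 3: at line 7 remove [bkv,okstp,hnoh] add [wvig,lwbwf] -> 10 lines: mwwee pak ikmzd fppul lll hye nrys wvig lwbwf rmsq
Final line 3: ikmzd

Answer: ikmzd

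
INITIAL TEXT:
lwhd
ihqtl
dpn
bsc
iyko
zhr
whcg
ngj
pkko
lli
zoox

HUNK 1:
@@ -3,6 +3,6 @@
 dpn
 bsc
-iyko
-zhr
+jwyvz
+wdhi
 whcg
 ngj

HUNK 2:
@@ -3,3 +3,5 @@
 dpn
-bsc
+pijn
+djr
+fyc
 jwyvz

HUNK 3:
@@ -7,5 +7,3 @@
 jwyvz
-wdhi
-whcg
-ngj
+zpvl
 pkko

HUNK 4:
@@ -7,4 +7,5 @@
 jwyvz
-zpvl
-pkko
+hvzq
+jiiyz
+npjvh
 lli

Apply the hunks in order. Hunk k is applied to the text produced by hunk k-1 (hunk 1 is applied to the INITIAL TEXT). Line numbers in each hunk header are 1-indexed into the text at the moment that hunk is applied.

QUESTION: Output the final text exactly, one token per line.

Answer: lwhd
ihqtl
dpn
pijn
djr
fyc
jwyvz
hvzq
jiiyz
npjvh
lli
zoox

Derivation:
Hunk 1: at line 3 remove [iyko,zhr] add [jwyvz,wdhi] -> 11 lines: lwhd ihqtl dpn bsc jwyvz wdhi whcg ngj pkko lli zoox
Hunk 2: at line 3 remove [bsc] add [pijn,djr,fyc] -> 13 lines: lwhd ihqtl dpn pijn djr fyc jwyvz wdhi whcg ngj pkko lli zoox
Hunk 3: at line 7 remove [wdhi,whcg,ngj] add [zpvl] -> 11 lines: lwhd ihqtl dpn pijn djr fyc jwyvz zpvl pkko lli zoox
Hunk 4: at line 7 remove [zpvl,pkko] add [hvzq,jiiyz,npjvh] -> 12 lines: lwhd ihqtl dpn pijn djr fyc jwyvz hvzq jiiyz npjvh lli zoox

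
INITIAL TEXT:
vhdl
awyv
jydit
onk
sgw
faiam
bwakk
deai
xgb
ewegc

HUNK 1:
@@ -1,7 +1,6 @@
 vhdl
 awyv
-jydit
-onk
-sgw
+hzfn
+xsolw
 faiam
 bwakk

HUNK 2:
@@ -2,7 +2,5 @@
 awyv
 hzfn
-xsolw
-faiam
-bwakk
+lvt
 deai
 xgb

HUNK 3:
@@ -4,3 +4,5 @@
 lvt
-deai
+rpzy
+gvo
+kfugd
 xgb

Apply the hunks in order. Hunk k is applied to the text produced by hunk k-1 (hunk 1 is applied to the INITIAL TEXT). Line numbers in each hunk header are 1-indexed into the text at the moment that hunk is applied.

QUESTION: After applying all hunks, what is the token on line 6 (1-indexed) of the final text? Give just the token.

Answer: gvo

Derivation:
Hunk 1: at line 1 remove [jydit,onk,sgw] add [hzfn,xsolw] -> 9 lines: vhdl awyv hzfn xsolw faiam bwakk deai xgb ewegc
Hunk 2: at line 2 remove [xsolw,faiam,bwakk] add [lvt] -> 7 lines: vhdl awyv hzfn lvt deai xgb ewegc
Hunk 3: at line 4 remove [deai] add [rpzy,gvo,kfugd] -> 9 lines: vhdl awyv hzfn lvt rpzy gvo kfugd xgb ewegc
Final line 6: gvo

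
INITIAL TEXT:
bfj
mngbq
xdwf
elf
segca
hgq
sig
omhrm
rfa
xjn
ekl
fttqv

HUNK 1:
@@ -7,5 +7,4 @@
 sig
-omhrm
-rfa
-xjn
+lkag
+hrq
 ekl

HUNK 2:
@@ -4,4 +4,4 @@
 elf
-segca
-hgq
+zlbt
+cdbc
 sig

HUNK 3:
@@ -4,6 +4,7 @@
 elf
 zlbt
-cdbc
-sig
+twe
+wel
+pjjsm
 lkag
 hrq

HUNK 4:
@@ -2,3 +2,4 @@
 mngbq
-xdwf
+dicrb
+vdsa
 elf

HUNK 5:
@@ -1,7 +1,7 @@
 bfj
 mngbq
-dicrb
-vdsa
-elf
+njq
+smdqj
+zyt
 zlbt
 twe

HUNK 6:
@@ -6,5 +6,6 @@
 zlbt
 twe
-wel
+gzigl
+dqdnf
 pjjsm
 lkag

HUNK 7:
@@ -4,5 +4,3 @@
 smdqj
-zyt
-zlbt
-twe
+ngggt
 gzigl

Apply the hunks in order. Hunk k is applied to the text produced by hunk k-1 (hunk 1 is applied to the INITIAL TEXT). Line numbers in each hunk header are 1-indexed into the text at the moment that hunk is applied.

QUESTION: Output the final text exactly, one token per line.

Hunk 1: at line 7 remove [omhrm,rfa,xjn] add [lkag,hrq] -> 11 lines: bfj mngbq xdwf elf segca hgq sig lkag hrq ekl fttqv
Hunk 2: at line 4 remove [segca,hgq] add [zlbt,cdbc] -> 11 lines: bfj mngbq xdwf elf zlbt cdbc sig lkag hrq ekl fttqv
Hunk 3: at line 4 remove [cdbc,sig] add [twe,wel,pjjsm] -> 12 lines: bfj mngbq xdwf elf zlbt twe wel pjjsm lkag hrq ekl fttqv
Hunk 4: at line 2 remove [xdwf] add [dicrb,vdsa] -> 13 lines: bfj mngbq dicrb vdsa elf zlbt twe wel pjjsm lkag hrq ekl fttqv
Hunk 5: at line 1 remove [dicrb,vdsa,elf] add [njq,smdqj,zyt] -> 13 lines: bfj mngbq njq smdqj zyt zlbt twe wel pjjsm lkag hrq ekl fttqv
Hunk 6: at line 6 remove [wel] add [gzigl,dqdnf] -> 14 lines: bfj mngbq njq smdqj zyt zlbt twe gzigl dqdnf pjjsm lkag hrq ekl fttqv
Hunk 7: at line 4 remove [zyt,zlbt,twe] add [ngggt] -> 12 lines: bfj mngbq njq smdqj ngggt gzigl dqdnf pjjsm lkag hrq ekl fttqv

Answer: bfj
mngbq
njq
smdqj
ngggt
gzigl
dqdnf
pjjsm
lkag
hrq
ekl
fttqv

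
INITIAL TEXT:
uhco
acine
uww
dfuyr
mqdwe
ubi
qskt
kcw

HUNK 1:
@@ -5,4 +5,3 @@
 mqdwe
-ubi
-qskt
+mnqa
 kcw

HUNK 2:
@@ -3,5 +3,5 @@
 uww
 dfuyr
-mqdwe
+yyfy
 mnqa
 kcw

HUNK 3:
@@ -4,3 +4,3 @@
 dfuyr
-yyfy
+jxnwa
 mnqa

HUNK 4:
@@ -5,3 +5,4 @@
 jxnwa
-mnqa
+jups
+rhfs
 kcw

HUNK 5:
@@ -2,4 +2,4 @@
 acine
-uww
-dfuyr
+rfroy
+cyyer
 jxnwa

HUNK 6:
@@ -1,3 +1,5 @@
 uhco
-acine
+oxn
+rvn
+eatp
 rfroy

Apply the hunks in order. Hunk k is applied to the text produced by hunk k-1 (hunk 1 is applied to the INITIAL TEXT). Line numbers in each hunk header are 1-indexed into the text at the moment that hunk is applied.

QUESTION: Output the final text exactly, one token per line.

Answer: uhco
oxn
rvn
eatp
rfroy
cyyer
jxnwa
jups
rhfs
kcw

Derivation:
Hunk 1: at line 5 remove [ubi,qskt] add [mnqa] -> 7 lines: uhco acine uww dfuyr mqdwe mnqa kcw
Hunk 2: at line 3 remove [mqdwe] add [yyfy] -> 7 lines: uhco acine uww dfuyr yyfy mnqa kcw
Hunk 3: at line 4 remove [yyfy] add [jxnwa] -> 7 lines: uhco acine uww dfuyr jxnwa mnqa kcw
Hunk 4: at line 5 remove [mnqa] add [jups,rhfs] -> 8 lines: uhco acine uww dfuyr jxnwa jups rhfs kcw
Hunk 5: at line 2 remove [uww,dfuyr] add [rfroy,cyyer] -> 8 lines: uhco acine rfroy cyyer jxnwa jups rhfs kcw
Hunk 6: at line 1 remove [acine] add [oxn,rvn,eatp] -> 10 lines: uhco oxn rvn eatp rfroy cyyer jxnwa jups rhfs kcw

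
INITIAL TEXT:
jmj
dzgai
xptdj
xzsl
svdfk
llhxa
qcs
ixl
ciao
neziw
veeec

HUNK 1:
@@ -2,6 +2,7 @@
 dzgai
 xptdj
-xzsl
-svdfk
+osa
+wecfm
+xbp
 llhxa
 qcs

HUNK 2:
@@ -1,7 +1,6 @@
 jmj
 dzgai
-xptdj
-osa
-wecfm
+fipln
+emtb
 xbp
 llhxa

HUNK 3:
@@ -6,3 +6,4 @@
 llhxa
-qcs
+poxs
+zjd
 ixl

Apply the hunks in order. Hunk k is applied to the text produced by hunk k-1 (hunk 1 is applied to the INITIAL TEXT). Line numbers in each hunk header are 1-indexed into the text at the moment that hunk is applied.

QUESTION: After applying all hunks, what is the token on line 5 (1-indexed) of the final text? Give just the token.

Hunk 1: at line 2 remove [xzsl,svdfk] add [osa,wecfm,xbp] -> 12 lines: jmj dzgai xptdj osa wecfm xbp llhxa qcs ixl ciao neziw veeec
Hunk 2: at line 1 remove [xptdj,osa,wecfm] add [fipln,emtb] -> 11 lines: jmj dzgai fipln emtb xbp llhxa qcs ixl ciao neziw veeec
Hunk 3: at line 6 remove [qcs] add [poxs,zjd] -> 12 lines: jmj dzgai fipln emtb xbp llhxa poxs zjd ixl ciao neziw veeec
Final line 5: xbp

Answer: xbp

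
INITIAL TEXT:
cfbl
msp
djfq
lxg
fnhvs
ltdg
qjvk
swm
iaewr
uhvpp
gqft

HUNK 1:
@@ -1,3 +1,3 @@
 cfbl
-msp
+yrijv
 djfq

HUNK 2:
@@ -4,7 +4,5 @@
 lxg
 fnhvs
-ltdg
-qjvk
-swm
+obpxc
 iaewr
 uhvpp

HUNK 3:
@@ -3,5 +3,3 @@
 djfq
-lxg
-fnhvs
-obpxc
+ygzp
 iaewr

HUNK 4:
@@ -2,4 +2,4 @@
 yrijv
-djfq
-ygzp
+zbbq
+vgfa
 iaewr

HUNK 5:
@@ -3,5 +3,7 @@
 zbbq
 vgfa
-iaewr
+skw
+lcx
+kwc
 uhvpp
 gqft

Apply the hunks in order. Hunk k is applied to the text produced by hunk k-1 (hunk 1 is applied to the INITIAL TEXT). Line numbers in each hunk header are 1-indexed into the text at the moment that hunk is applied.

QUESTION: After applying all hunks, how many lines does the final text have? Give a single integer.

Answer: 9

Derivation:
Hunk 1: at line 1 remove [msp] add [yrijv] -> 11 lines: cfbl yrijv djfq lxg fnhvs ltdg qjvk swm iaewr uhvpp gqft
Hunk 2: at line 4 remove [ltdg,qjvk,swm] add [obpxc] -> 9 lines: cfbl yrijv djfq lxg fnhvs obpxc iaewr uhvpp gqft
Hunk 3: at line 3 remove [lxg,fnhvs,obpxc] add [ygzp] -> 7 lines: cfbl yrijv djfq ygzp iaewr uhvpp gqft
Hunk 4: at line 2 remove [djfq,ygzp] add [zbbq,vgfa] -> 7 lines: cfbl yrijv zbbq vgfa iaewr uhvpp gqft
Hunk 5: at line 3 remove [iaewr] add [skw,lcx,kwc] -> 9 lines: cfbl yrijv zbbq vgfa skw lcx kwc uhvpp gqft
Final line count: 9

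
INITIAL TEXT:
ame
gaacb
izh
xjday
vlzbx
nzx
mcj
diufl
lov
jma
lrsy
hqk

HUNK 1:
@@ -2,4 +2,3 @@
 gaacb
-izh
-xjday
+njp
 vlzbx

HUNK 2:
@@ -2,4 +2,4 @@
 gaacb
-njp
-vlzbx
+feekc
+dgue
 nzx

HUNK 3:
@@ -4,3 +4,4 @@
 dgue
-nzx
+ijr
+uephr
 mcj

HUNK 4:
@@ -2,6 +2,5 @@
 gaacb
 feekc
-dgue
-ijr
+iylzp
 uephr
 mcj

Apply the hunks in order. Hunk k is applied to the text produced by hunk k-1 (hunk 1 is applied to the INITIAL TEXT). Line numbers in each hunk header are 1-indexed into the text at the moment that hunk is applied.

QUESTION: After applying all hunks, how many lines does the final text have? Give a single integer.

Hunk 1: at line 2 remove [izh,xjday] add [njp] -> 11 lines: ame gaacb njp vlzbx nzx mcj diufl lov jma lrsy hqk
Hunk 2: at line 2 remove [njp,vlzbx] add [feekc,dgue] -> 11 lines: ame gaacb feekc dgue nzx mcj diufl lov jma lrsy hqk
Hunk 3: at line 4 remove [nzx] add [ijr,uephr] -> 12 lines: ame gaacb feekc dgue ijr uephr mcj diufl lov jma lrsy hqk
Hunk 4: at line 2 remove [dgue,ijr] add [iylzp] -> 11 lines: ame gaacb feekc iylzp uephr mcj diufl lov jma lrsy hqk
Final line count: 11

Answer: 11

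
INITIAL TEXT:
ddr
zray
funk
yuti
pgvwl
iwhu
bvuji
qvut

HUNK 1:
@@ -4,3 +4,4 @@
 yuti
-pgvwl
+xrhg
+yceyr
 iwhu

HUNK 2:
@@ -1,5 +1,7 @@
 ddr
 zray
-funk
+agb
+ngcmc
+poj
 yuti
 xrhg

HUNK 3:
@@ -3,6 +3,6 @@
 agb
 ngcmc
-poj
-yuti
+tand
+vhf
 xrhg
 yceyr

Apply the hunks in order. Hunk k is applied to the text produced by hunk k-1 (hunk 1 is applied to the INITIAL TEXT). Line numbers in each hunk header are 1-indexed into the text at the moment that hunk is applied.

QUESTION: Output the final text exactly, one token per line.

Answer: ddr
zray
agb
ngcmc
tand
vhf
xrhg
yceyr
iwhu
bvuji
qvut

Derivation:
Hunk 1: at line 4 remove [pgvwl] add [xrhg,yceyr] -> 9 lines: ddr zray funk yuti xrhg yceyr iwhu bvuji qvut
Hunk 2: at line 1 remove [funk] add [agb,ngcmc,poj] -> 11 lines: ddr zray agb ngcmc poj yuti xrhg yceyr iwhu bvuji qvut
Hunk 3: at line 3 remove [poj,yuti] add [tand,vhf] -> 11 lines: ddr zray agb ngcmc tand vhf xrhg yceyr iwhu bvuji qvut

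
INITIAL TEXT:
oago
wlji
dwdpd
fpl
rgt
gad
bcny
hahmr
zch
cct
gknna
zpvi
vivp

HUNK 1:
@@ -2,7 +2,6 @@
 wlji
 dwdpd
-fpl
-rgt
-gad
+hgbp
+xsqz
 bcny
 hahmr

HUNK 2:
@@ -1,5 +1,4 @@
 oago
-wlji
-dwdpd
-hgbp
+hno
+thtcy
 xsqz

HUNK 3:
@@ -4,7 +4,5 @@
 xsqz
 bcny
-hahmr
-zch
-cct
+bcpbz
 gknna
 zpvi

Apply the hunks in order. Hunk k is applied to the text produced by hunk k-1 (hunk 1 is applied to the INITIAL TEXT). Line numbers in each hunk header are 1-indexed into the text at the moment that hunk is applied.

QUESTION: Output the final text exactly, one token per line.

Answer: oago
hno
thtcy
xsqz
bcny
bcpbz
gknna
zpvi
vivp

Derivation:
Hunk 1: at line 2 remove [fpl,rgt,gad] add [hgbp,xsqz] -> 12 lines: oago wlji dwdpd hgbp xsqz bcny hahmr zch cct gknna zpvi vivp
Hunk 2: at line 1 remove [wlji,dwdpd,hgbp] add [hno,thtcy] -> 11 lines: oago hno thtcy xsqz bcny hahmr zch cct gknna zpvi vivp
Hunk 3: at line 4 remove [hahmr,zch,cct] add [bcpbz] -> 9 lines: oago hno thtcy xsqz bcny bcpbz gknna zpvi vivp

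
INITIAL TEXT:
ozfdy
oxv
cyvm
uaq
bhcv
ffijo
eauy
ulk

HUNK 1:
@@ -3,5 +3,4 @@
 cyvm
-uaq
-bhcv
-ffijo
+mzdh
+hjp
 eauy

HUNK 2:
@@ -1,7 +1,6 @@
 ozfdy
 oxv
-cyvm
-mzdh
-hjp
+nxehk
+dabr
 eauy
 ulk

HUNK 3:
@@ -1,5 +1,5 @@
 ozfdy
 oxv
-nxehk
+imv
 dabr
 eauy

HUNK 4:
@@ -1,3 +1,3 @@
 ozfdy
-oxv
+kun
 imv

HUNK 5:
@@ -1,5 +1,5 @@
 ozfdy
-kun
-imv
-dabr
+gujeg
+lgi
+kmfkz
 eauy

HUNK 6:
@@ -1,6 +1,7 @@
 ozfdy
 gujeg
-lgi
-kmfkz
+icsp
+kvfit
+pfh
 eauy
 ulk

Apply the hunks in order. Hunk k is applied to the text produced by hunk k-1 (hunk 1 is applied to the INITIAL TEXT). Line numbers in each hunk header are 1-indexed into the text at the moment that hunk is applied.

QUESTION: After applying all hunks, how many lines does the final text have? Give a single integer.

Answer: 7

Derivation:
Hunk 1: at line 3 remove [uaq,bhcv,ffijo] add [mzdh,hjp] -> 7 lines: ozfdy oxv cyvm mzdh hjp eauy ulk
Hunk 2: at line 1 remove [cyvm,mzdh,hjp] add [nxehk,dabr] -> 6 lines: ozfdy oxv nxehk dabr eauy ulk
Hunk 3: at line 1 remove [nxehk] add [imv] -> 6 lines: ozfdy oxv imv dabr eauy ulk
Hunk 4: at line 1 remove [oxv] add [kun] -> 6 lines: ozfdy kun imv dabr eauy ulk
Hunk 5: at line 1 remove [kun,imv,dabr] add [gujeg,lgi,kmfkz] -> 6 lines: ozfdy gujeg lgi kmfkz eauy ulk
Hunk 6: at line 1 remove [lgi,kmfkz] add [icsp,kvfit,pfh] -> 7 lines: ozfdy gujeg icsp kvfit pfh eauy ulk
Final line count: 7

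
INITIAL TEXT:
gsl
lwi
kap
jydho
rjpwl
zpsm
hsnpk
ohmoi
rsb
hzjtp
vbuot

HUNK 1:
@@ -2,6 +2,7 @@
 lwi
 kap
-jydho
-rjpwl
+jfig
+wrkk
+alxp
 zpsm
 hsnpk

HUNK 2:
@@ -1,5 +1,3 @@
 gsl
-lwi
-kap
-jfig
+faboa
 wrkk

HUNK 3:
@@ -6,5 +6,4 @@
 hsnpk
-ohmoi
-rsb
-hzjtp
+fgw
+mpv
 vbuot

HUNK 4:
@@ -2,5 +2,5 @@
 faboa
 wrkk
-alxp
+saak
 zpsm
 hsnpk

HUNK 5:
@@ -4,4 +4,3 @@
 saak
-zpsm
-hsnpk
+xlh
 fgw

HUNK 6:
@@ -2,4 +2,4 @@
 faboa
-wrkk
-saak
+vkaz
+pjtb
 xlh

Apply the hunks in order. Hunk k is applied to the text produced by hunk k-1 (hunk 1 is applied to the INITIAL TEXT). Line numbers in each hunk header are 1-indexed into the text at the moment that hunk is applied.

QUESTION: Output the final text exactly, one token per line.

Answer: gsl
faboa
vkaz
pjtb
xlh
fgw
mpv
vbuot

Derivation:
Hunk 1: at line 2 remove [jydho,rjpwl] add [jfig,wrkk,alxp] -> 12 lines: gsl lwi kap jfig wrkk alxp zpsm hsnpk ohmoi rsb hzjtp vbuot
Hunk 2: at line 1 remove [lwi,kap,jfig] add [faboa] -> 10 lines: gsl faboa wrkk alxp zpsm hsnpk ohmoi rsb hzjtp vbuot
Hunk 3: at line 6 remove [ohmoi,rsb,hzjtp] add [fgw,mpv] -> 9 lines: gsl faboa wrkk alxp zpsm hsnpk fgw mpv vbuot
Hunk 4: at line 2 remove [alxp] add [saak] -> 9 lines: gsl faboa wrkk saak zpsm hsnpk fgw mpv vbuot
Hunk 5: at line 4 remove [zpsm,hsnpk] add [xlh] -> 8 lines: gsl faboa wrkk saak xlh fgw mpv vbuot
Hunk 6: at line 2 remove [wrkk,saak] add [vkaz,pjtb] -> 8 lines: gsl faboa vkaz pjtb xlh fgw mpv vbuot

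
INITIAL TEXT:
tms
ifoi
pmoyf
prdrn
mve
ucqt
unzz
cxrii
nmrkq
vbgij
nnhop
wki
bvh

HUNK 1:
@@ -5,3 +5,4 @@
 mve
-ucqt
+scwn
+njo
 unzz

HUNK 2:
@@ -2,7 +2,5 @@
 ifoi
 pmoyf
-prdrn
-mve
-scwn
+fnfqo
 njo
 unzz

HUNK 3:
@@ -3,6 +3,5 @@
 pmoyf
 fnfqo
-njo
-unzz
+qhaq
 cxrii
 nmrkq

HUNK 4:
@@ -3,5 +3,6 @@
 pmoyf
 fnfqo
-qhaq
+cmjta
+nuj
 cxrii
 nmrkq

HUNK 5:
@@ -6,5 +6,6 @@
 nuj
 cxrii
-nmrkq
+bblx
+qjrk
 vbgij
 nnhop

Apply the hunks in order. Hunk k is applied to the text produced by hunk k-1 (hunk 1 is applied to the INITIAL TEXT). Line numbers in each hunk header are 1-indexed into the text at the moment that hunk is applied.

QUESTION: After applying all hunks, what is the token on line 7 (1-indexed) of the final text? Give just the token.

Answer: cxrii

Derivation:
Hunk 1: at line 5 remove [ucqt] add [scwn,njo] -> 14 lines: tms ifoi pmoyf prdrn mve scwn njo unzz cxrii nmrkq vbgij nnhop wki bvh
Hunk 2: at line 2 remove [prdrn,mve,scwn] add [fnfqo] -> 12 lines: tms ifoi pmoyf fnfqo njo unzz cxrii nmrkq vbgij nnhop wki bvh
Hunk 3: at line 3 remove [njo,unzz] add [qhaq] -> 11 lines: tms ifoi pmoyf fnfqo qhaq cxrii nmrkq vbgij nnhop wki bvh
Hunk 4: at line 3 remove [qhaq] add [cmjta,nuj] -> 12 lines: tms ifoi pmoyf fnfqo cmjta nuj cxrii nmrkq vbgij nnhop wki bvh
Hunk 5: at line 6 remove [nmrkq] add [bblx,qjrk] -> 13 lines: tms ifoi pmoyf fnfqo cmjta nuj cxrii bblx qjrk vbgij nnhop wki bvh
Final line 7: cxrii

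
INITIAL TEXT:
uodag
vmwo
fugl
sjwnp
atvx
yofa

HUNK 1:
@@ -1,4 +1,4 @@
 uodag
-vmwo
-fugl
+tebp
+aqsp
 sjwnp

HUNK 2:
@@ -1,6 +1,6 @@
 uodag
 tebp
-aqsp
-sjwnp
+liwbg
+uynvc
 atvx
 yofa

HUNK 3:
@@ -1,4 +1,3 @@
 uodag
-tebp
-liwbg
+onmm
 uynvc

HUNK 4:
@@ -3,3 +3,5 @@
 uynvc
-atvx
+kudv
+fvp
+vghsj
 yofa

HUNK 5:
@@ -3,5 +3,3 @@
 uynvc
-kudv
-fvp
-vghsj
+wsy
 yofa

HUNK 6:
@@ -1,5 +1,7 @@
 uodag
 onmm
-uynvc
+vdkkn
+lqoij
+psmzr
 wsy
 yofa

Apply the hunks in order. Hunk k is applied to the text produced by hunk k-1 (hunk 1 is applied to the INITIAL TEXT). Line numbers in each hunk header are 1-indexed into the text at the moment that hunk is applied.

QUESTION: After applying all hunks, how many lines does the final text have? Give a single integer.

Hunk 1: at line 1 remove [vmwo,fugl] add [tebp,aqsp] -> 6 lines: uodag tebp aqsp sjwnp atvx yofa
Hunk 2: at line 1 remove [aqsp,sjwnp] add [liwbg,uynvc] -> 6 lines: uodag tebp liwbg uynvc atvx yofa
Hunk 3: at line 1 remove [tebp,liwbg] add [onmm] -> 5 lines: uodag onmm uynvc atvx yofa
Hunk 4: at line 3 remove [atvx] add [kudv,fvp,vghsj] -> 7 lines: uodag onmm uynvc kudv fvp vghsj yofa
Hunk 5: at line 3 remove [kudv,fvp,vghsj] add [wsy] -> 5 lines: uodag onmm uynvc wsy yofa
Hunk 6: at line 1 remove [uynvc] add [vdkkn,lqoij,psmzr] -> 7 lines: uodag onmm vdkkn lqoij psmzr wsy yofa
Final line count: 7

Answer: 7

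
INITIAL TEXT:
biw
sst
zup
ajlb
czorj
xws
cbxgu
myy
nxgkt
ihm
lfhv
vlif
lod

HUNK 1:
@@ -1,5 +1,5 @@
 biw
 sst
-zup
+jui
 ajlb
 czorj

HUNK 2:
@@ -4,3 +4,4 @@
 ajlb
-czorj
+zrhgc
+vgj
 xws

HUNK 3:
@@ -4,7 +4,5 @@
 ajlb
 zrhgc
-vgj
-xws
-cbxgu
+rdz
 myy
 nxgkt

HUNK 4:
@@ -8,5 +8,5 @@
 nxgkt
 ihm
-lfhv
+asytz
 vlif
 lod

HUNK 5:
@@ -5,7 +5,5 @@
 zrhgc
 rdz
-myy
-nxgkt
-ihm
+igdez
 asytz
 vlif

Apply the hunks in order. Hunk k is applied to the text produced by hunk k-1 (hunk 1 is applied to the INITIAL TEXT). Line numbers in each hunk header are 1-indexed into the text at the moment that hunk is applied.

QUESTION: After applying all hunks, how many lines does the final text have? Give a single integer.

Answer: 10

Derivation:
Hunk 1: at line 1 remove [zup] add [jui] -> 13 lines: biw sst jui ajlb czorj xws cbxgu myy nxgkt ihm lfhv vlif lod
Hunk 2: at line 4 remove [czorj] add [zrhgc,vgj] -> 14 lines: biw sst jui ajlb zrhgc vgj xws cbxgu myy nxgkt ihm lfhv vlif lod
Hunk 3: at line 4 remove [vgj,xws,cbxgu] add [rdz] -> 12 lines: biw sst jui ajlb zrhgc rdz myy nxgkt ihm lfhv vlif lod
Hunk 4: at line 8 remove [lfhv] add [asytz] -> 12 lines: biw sst jui ajlb zrhgc rdz myy nxgkt ihm asytz vlif lod
Hunk 5: at line 5 remove [myy,nxgkt,ihm] add [igdez] -> 10 lines: biw sst jui ajlb zrhgc rdz igdez asytz vlif lod
Final line count: 10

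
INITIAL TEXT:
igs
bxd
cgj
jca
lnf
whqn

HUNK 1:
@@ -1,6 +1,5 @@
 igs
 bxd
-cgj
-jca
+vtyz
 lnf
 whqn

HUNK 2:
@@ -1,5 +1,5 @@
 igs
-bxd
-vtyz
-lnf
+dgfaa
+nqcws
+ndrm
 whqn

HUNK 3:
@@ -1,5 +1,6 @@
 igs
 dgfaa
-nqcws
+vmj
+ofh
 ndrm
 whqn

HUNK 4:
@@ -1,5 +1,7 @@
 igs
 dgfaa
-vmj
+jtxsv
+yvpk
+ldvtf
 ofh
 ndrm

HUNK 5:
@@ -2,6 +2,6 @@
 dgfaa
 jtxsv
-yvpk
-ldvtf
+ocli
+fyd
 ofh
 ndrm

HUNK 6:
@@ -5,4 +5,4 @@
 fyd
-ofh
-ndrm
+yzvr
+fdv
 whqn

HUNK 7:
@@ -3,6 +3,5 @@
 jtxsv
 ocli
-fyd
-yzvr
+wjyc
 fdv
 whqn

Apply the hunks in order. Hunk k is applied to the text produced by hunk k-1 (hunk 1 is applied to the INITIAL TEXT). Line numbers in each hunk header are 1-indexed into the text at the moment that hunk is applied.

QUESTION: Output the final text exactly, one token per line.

Answer: igs
dgfaa
jtxsv
ocli
wjyc
fdv
whqn

Derivation:
Hunk 1: at line 1 remove [cgj,jca] add [vtyz] -> 5 lines: igs bxd vtyz lnf whqn
Hunk 2: at line 1 remove [bxd,vtyz,lnf] add [dgfaa,nqcws,ndrm] -> 5 lines: igs dgfaa nqcws ndrm whqn
Hunk 3: at line 1 remove [nqcws] add [vmj,ofh] -> 6 lines: igs dgfaa vmj ofh ndrm whqn
Hunk 4: at line 1 remove [vmj] add [jtxsv,yvpk,ldvtf] -> 8 lines: igs dgfaa jtxsv yvpk ldvtf ofh ndrm whqn
Hunk 5: at line 2 remove [yvpk,ldvtf] add [ocli,fyd] -> 8 lines: igs dgfaa jtxsv ocli fyd ofh ndrm whqn
Hunk 6: at line 5 remove [ofh,ndrm] add [yzvr,fdv] -> 8 lines: igs dgfaa jtxsv ocli fyd yzvr fdv whqn
Hunk 7: at line 3 remove [fyd,yzvr] add [wjyc] -> 7 lines: igs dgfaa jtxsv ocli wjyc fdv whqn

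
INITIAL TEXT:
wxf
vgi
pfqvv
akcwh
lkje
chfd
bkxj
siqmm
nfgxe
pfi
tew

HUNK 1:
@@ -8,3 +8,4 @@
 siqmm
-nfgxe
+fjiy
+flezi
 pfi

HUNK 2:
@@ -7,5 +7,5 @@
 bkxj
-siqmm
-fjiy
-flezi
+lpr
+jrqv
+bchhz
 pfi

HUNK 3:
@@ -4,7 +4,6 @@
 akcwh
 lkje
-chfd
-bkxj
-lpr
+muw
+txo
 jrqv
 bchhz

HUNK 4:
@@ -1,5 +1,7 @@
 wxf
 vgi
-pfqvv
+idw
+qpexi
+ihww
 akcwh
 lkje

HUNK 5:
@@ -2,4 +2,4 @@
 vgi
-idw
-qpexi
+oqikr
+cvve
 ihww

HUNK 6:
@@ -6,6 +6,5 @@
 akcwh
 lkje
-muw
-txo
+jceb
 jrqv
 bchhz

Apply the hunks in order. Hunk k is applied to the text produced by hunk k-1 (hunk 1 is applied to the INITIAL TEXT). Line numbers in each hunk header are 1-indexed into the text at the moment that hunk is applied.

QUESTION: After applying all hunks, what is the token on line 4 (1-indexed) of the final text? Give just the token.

Hunk 1: at line 8 remove [nfgxe] add [fjiy,flezi] -> 12 lines: wxf vgi pfqvv akcwh lkje chfd bkxj siqmm fjiy flezi pfi tew
Hunk 2: at line 7 remove [siqmm,fjiy,flezi] add [lpr,jrqv,bchhz] -> 12 lines: wxf vgi pfqvv akcwh lkje chfd bkxj lpr jrqv bchhz pfi tew
Hunk 3: at line 4 remove [chfd,bkxj,lpr] add [muw,txo] -> 11 lines: wxf vgi pfqvv akcwh lkje muw txo jrqv bchhz pfi tew
Hunk 4: at line 1 remove [pfqvv] add [idw,qpexi,ihww] -> 13 lines: wxf vgi idw qpexi ihww akcwh lkje muw txo jrqv bchhz pfi tew
Hunk 5: at line 2 remove [idw,qpexi] add [oqikr,cvve] -> 13 lines: wxf vgi oqikr cvve ihww akcwh lkje muw txo jrqv bchhz pfi tew
Hunk 6: at line 6 remove [muw,txo] add [jceb] -> 12 lines: wxf vgi oqikr cvve ihww akcwh lkje jceb jrqv bchhz pfi tew
Final line 4: cvve

Answer: cvve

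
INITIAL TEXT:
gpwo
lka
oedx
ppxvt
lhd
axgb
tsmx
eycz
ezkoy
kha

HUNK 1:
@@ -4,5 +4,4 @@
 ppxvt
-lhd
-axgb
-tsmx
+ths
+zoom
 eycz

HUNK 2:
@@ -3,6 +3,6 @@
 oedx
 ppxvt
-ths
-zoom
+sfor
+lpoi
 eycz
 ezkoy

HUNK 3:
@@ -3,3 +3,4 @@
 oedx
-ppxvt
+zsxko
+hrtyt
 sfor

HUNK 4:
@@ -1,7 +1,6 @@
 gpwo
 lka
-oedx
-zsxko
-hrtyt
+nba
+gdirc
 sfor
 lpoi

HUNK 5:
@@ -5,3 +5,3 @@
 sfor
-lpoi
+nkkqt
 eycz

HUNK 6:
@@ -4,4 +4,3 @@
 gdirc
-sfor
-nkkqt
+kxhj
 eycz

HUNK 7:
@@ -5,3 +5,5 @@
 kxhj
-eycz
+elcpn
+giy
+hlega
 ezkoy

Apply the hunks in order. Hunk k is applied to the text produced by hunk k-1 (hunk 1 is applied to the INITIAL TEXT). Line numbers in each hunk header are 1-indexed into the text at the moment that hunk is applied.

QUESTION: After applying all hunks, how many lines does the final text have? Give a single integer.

Answer: 10

Derivation:
Hunk 1: at line 4 remove [lhd,axgb,tsmx] add [ths,zoom] -> 9 lines: gpwo lka oedx ppxvt ths zoom eycz ezkoy kha
Hunk 2: at line 3 remove [ths,zoom] add [sfor,lpoi] -> 9 lines: gpwo lka oedx ppxvt sfor lpoi eycz ezkoy kha
Hunk 3: at line 3 remove [ppxvt] add [zsxko,hrtyt] -> 10 lines: gpwo lka oedx zsxko hrtyt sfor lpoi eycz ezkoy kha
Hunk 4: at line 1 remove [oedx,zsxko,hrtyt] add [nba,gdirc] -> 9 lines: gpwo lka nba gdirc sfor lpoi eycz ezkoy kha
Hunk 5: at line 5 remove [lpoi] add [nkkqt] -> 9 lines: gpwo lka nba gdirc sfor nkkqt eycz ezkoy kha
Hunk 6: at line 4 remove [sfor,nkkqt] add [kxhj] -> 8 lines: gpwo lka nba gdirc kxhj eycz ezkoy kha
Hunk 7: at line 5 remove [eycz] add [elcpn,giy,hlega] -> 10 lines: gpwo lka nba gdirc kxhj elcpn giy hlega ezkoy kha
Final line count: 10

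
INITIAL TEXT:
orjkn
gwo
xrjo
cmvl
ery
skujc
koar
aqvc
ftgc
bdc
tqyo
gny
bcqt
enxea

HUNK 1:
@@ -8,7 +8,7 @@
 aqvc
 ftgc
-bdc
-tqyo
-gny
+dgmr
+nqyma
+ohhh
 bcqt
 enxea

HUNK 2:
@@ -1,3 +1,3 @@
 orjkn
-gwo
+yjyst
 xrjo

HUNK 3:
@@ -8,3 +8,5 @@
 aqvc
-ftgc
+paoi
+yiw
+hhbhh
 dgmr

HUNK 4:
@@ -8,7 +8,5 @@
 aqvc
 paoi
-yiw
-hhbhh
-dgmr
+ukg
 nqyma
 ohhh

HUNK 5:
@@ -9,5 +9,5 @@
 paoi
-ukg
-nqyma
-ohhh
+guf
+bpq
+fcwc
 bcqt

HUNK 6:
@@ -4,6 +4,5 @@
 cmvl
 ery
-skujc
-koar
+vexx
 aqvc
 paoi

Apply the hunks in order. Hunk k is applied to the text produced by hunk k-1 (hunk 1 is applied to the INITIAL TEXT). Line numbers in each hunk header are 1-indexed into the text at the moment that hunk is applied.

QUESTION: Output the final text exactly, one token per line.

Hunk 1: at line 8 remove [bdc,tqyo,gny] add [dgmr,nqyma,ohhh] -> 14 lines: orjkn gwo xrjo cmvl ery skujc koar aqvc ftgc dgmr nqyma ohhh bcqt enxea
Hunk 2: at line 1 remove [gwo] add [yjyst] -> 14 lines: orjkn yjyst xrjo cmvl ery skujc koar aqvc ftgc dgmr nqyma ohhh bcqt enxea
Hunk 3: at line 8 remove [ftgc] add [paoi,yiw,hhbhh] -> 16 lines: orjkn yjyst xrjo cmvl ery skujc koar aqvc paoi yiw hhbhh dgmr nqyma ohhh bcqt enxea
Hunk 4: at line 8 remove [yiw,hhbhh,dgmr] add [ukg] -> 14 lines: orjkn yjyst xrjo cmvl ery skujc koar aqvc paoi ukg nqyma ohhh bcqt enxea
Hunk 5: at line 9 remove [ukg,nqyma,ohhh] add [guf,bpq,fcwc] -> 14 lines: orjkn yjyst xrjo cmvl ery skujc koar aqvc paoi guf bpq fcwc bcqt enxea
Hunk 6: at line 4 remove [skujc,koar] add [vexx] -> 13 lines: orjkn yjyst xrjo cmvl ery vexx aqvc paoi guf bpq fcwc bcqt enxea

Answer: orjkn
yjyst
xrjo
cmvl
ery
vexx
aqvc
paoi
guf
bpq
fcwc
bcqt
enxea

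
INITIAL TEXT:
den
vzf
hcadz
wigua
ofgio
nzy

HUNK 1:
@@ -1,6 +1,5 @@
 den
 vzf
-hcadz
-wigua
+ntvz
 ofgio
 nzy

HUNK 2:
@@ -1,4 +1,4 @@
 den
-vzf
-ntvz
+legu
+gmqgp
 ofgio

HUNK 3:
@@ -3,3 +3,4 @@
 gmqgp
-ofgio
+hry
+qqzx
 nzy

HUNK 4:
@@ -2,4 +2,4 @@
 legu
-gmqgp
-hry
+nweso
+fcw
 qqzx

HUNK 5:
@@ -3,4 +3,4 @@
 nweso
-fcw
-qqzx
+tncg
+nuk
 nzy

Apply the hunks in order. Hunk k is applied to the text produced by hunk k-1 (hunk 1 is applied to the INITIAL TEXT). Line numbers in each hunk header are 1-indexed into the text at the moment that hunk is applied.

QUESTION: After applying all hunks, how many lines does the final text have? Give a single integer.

Hunk 1: at line 1 remove [hcadz,wigua] add [ntvz] -> 5 lines: den vzf ntvz ofgio nzy
Hunk 2: at line 1 remove [vzf,ntvz] add [legu,gmqgp] -> 5 lines: den legu gmqgp ofgio nzy
Hunk 3: at line 3 remove [ofgio] add [hry,qqzx] -> 6 lines: den legu gmqgp hry qqzx nzy
Hunk 4: at line 2 remove [gmqgp,hry] add [nweso,fcw] -> 6 lines: den legu nweso fcw qqzx nzy
Hunk 5: at line 3 remove [fcw,qqzx] add [tncg,nuk] -> 6 lines: den legu nweso tncg nuk nzy
Final line count: 6

Answer: 6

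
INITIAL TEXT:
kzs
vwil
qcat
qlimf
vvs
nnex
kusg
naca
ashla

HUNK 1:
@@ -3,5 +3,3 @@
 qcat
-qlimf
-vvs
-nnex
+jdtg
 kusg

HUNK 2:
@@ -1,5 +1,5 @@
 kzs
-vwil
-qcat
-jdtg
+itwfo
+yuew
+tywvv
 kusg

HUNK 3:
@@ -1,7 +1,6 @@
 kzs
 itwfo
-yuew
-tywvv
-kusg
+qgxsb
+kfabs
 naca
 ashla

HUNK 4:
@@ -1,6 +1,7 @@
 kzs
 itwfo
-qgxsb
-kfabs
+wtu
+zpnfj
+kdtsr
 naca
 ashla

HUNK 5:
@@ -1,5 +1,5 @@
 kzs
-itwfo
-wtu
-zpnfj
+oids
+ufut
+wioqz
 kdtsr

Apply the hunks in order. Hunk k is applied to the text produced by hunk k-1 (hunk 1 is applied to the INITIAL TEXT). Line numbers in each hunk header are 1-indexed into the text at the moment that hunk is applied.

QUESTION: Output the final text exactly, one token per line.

Hunk 1: at line 3 remove [qlimf,vvs,nnex] add [jdtg] -> 7 lines: kzs vwil qcat jdtg kusg naca ashla
Hunk 2: at line 1 remove [vwil,qcat,jdtg] add [itwfo,yuew,tywvv] -> 7 lines: kzs itwfo yuew tywvv kusg naca ashla
Hunk 3: at line 1 remove [yuew,tywvv,kusg] add [qgxsb,kfabs] -> 6 lines: kzs itwfo qgxsb kfabs naca ashla
Hunk 4: at line 1 remove [qgxsb,kfabs] add [wtu,zpnfj,kdtsr] -> 7 lines: kzs itwfo wtu zpnfj kdtsr naca ashla
Hunk 5: at line 1 remove [itwfo,wtu,zpnfj] add [oids,ufut,wioqz] -> 7 lines: kzs oids ufut wioqz kdtsr naca ashla

Answer: kzs
oids
ufut
wioqz
kdtsr
naca
ashla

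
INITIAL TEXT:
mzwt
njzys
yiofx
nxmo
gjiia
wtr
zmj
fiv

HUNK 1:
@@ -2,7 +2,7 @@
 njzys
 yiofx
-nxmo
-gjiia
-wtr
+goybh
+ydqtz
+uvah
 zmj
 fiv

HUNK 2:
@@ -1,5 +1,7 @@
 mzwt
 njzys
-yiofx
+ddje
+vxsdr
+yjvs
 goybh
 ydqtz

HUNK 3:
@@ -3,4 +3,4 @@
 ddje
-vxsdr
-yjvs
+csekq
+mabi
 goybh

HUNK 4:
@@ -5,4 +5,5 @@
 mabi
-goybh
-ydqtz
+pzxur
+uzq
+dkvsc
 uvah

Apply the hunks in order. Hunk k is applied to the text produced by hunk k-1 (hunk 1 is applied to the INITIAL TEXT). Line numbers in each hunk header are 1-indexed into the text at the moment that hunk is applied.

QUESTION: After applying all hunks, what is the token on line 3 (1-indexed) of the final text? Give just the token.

Answer: ddje

Derivation:
Hunk 1: at line 2 remove [nxmo,gjiia,wtr] add [goybh,ydqtz,uvah] -> 8 lines: mzwt njzys yiofx goybh ydqtz uvah zmj fiv
Hunk 2: at line 1 remove [yiofx] add [ddje,vxsdr,yjvs] -> 10 lines: mzwt njzys ddje vxsdr yjvs goybh ydqtz uvah zmj fiv
Hunk 3: at line 3 remove [vxsdr,yjvs] add [csekq,mabi] -> 10 lines: mzwt njzys ddje csekq mabi goybh ydqtz uvah zmj fiv
Hunk 4: at line 5 remove [goybh,ydqtz] add [pzxur,uzq,dkvsc] -> 11 lines: mzwt njzys ddje csekq mabi pzxur uzq dkvsc uvah zmj fiv
Final line 3: ddje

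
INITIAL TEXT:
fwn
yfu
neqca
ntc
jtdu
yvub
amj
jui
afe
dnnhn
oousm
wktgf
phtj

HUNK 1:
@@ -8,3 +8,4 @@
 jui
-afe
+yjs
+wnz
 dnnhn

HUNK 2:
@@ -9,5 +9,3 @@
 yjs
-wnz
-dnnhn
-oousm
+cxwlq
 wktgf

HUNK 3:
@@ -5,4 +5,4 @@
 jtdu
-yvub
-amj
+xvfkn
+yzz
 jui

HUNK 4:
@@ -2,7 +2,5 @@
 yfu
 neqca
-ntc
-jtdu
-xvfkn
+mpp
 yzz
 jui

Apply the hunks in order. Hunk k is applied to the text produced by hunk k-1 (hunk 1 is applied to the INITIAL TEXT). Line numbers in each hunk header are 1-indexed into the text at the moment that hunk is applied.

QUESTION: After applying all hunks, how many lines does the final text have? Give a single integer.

Answer: 10

Derivation:
Hunk 1: at line 8 remove [afe] add [yjs,wnz] -> 14 lines: fwn yfu neqca ntc jtdu yvub amj jui yjs wnz dnnhn oousm wktgf phtj
Hunk 2: at line 9 remove [wnz,dnnhn,oousm] add [cxwlq] -> 12 lines: fwn yfu neqca ntc jtdu yvub amj jui yjs cxwlq wktgf phtj
Hunk 3: at line 5 remove [yvub,amj] add [xvfkn,yzz] -> 12 lines: fwn yfu neqca ntc jtdu xvfkn yzz jui yjs cxwlq wktgf phtj
Hunk 4: at line 2 remove [ntc,jtdu,xvfkn] add [mpp] -> 10 lines: fwn yfu neqca mpp yzz jui yjs cxwlq wktgf phtj
Final line count: 10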